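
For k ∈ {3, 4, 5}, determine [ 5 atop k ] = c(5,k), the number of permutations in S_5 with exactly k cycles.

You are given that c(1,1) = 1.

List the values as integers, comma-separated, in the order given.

i=2: T(2,1)=0+1·1=1 | T(2,2)=1+1·0=1
i=3: T(3,1)=0+2·1=2 | T(3,2)=1+2·1=3 | T(3,3)=1+2·0=1
i=4: T(4,2)=2+3·3=11 | T(4,3)=3+3·1=6 | T(4,4)=1+3·0=1
i=5: T(5,3)=11+4·6=35 | T(5,4)=6+4·1=10 | T(5,5)=1+4·0=1
Read c(5,3) = 35, c(5,4) = 10, c(5,5) = 1.

35, 10, 1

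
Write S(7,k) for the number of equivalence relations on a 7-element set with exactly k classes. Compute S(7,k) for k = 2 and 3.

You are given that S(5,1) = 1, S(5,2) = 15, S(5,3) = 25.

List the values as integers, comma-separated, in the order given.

@6  (6,1):1·1+0→1, (6,2):15·2+1→31, (6,3):25·3+15→90
@7  (7,2):31·2+1→63, (7,3):90·3+31→301
Read S(7,2) = 63, S(7,3) = 301.

63, 301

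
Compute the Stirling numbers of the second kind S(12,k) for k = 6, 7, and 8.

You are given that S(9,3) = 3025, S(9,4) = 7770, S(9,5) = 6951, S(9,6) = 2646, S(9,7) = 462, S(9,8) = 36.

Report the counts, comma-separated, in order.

row 10: T[10][4]=4·7770+3025=34105  T[10][5]=5·6951+7770=42525  T[10][6]=6·2646+6951=22827  T[10][7]=7·462+2646=5880  T[10][8]=8·36+462=750
row 11: T[11][5]=5·42525+34105=246730  T[11][6]=6·22827+42525=179487  T[11][7]=7·5880+22827=63987  T[11][8]=8·750+5880=11880
row 12: T[12][6]=6·179487+246730=1323652  T[12][7]=7·63987+179487=627396  T[12][8]=8·11880+63987=159027
Read S(12,6) = 1323652, S(12,7) = 627396, S(12,8) = 159027.

1323652, 627396, 159027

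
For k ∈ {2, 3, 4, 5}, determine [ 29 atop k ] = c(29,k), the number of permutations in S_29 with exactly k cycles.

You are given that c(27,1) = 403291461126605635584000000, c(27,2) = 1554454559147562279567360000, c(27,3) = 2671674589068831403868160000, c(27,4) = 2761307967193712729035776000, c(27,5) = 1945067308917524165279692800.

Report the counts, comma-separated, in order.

1197348677077520393310044160000, 2105684281550279072336117760000, 2236045380156380112643362816000, 1625014498326371300452283596800

@28  (28,1):403291461126605635584000000·27+0→10888869450418352160768000000, (28,2):1554454559147562279567360000·27+403291461126605635584000000→42373564558110787183902720000, (28,3):2671674589068831403868160000·27+1554454559147562279567360000→73689668464006010184007680000, (28,4):2761307967193712729035776000·27+2671674589068831403868160000→77226989703299075087834112000, (28,5):1945067308917524165279692800·27+2761307967193712729035776000→55278125307966865191587481600
@29  (29,2):42373564558110787183902720000·28+10888869450418352160768000000→1197348677077520393310044160000, (29,3):73689668464006010184007680000·28+42373564558110787183902720000→2105684281550279072336117760000, (29,4):77226989703299075087834112000·28+73689668464006010184007680000→2236045380156380112643362816000, (29,5):55278125307966865191587481600·28+77226989703299075087834112000→1625014498326371300452283596800
Read c(29,2) = 1197348677077520393310044160000, c(29,3) = 2105684281550279072336117760000, c(29,4) = 2236045380156380112643362816000, c(29,5) = 1625014498326371300452283596800.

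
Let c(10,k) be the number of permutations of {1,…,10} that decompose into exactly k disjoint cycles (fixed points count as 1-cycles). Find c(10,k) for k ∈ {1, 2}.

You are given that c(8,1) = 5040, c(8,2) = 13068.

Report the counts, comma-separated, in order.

362880, 1026576

row 9: T[9][1]=8·5040+0=40320  T[9][2]=8·13068+5040=109584
row 10: T[10][1]=9·40320+0=362880  T[10][2]=9·109584+40320=1026576
Read c(10,1) = 362880, c(10,2) = 1026576.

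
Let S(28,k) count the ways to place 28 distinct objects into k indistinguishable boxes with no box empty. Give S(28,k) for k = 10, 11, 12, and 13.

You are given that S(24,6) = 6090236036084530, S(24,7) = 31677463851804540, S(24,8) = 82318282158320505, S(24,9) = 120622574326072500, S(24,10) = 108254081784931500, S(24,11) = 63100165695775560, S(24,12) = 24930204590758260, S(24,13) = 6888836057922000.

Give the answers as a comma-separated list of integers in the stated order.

[25] T[25,7]:7*31677463851804540+6090236036084530=227832482998716310 · T[25,8]:8*82318282158320505+31677463851804540=690223721118368580 · T[25,9]:9*120622574326072500+82318282158320505=1167921451092973005 · T[25,10]:10*108254081784931500+120622574326072500=1203163392175387500 · T[25,11]:11*63100165695775560+108254081784931500=802355904438462660 · T[25,12]:12*24930204590758260+63100165695775560=362262620784874680 · T[25,13]:13*6888836057922000+24930204590758260=114485073343744260
[26] T[26,8]:8*690223721118368580+227832482998716310=5749622251945664950 · T[26,9]:9*1167921451092973005+690223721118368580=11201516780955125625 · T[26,10]:10*1203163392175387500+1167921451092973005=13199555372846848005 · T[26,11]:11*802355904438462660+1203163392175387500=10029078340998476760 · T[26,12]:12*362262620784874680+802355904438462660=5149507353856958820 · T[26,13]:13*114485073343744260+362262620784874680=1850568574253550060
[27] T[27,9]:9*11201516780955125625+5749622251945664950=106563273280541795575 · T[27,10]:10*13199555372846848005+11201516780955125625=143197070509423605675 · T[27,11]:11*10029078340998476760+13199555372846848005=123519417123830092365 · T[27,12]:12*5149507353856958820+10029078340998476760=71823166587281982600 · T[27,13]:13*1850568574253550060+5149507353856958820=29206898819153109600
[28] T[28,10]:10*143197070509423605675+106563273280541795575=1538533978374777852325 · T[28,11]:11*123519417123830092365+143197070509423605675=1501910658871554621690 · T[28,12]:12*71823166587281982600+123519417123830092365=985397416171213883565 · T[28,13]:13*29206898819153109600+71823166587281982600=451512851236272407400
Read S(28,10) = 1538533978374777852325, S(28,11) = 1501910658871554621690, S(28,12) = 985397416171213883565, S(28,13) = 451512851236272407400.

1538533978374777852325, 1501910658871554621690, 985397416171213883565, 451512851236272407400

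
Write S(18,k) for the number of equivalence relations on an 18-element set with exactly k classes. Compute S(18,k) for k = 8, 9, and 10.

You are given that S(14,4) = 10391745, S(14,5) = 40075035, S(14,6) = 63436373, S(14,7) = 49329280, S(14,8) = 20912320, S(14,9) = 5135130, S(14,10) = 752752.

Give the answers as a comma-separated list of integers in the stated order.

@15  (15,5):40075035·5+10391745→210766920, (15,6):63436373·6+40075035→420693273, (15,7):49329280·7+63436373→408741333, (15,8):20912320·8+49329280→216627840, (15,9):5135130·9+20912320→67128490, (15,10):752752·10+5135130→12662650
@16  (16,6):420693273·6+210766920→2734926558, (16,7):408741333·7+420693273→3281882604, (16,8):216627840·8+408741333→2141764053, (16,9):67128490·9+216627840→820784250, (16,10):12662650·10+67128490→193754990
@17  (17,7):3281882604·7+2734926558→25708104786, (17,8):2141764053·8+3281882604→20415995028, (17,9):820784250·9+2141764053→9528822303, (17,10):193754990·10+820784250→2758334150
@18  (18,8):20415995028·8+25708104786→189036065010, (18,9):9528822303·9+20415995028→106175395755, (18,10):2758334150·10+9528822303→37112163803
Read S(18,8) = 189036065010, S(18,9) = 106175395755, S(18,10) = 37112163803.

189036065010, 106175395755, 37112163803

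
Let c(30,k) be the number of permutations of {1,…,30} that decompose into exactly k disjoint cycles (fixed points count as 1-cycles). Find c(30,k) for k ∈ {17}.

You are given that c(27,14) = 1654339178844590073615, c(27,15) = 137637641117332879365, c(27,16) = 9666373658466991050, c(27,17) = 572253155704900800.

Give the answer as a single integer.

r28: T_28,15=27×137637641117332879365+1654339178844590073615=5370555489012577816470; T_28,16=27×9666373658466991050+137637641117332879365=398629729895941637715; T_28,17=27×572253155704900800+9666373658466991050=25117208862499312650
r29: T_29,16=28×398629729895941637715+5370555489012577816470=16532187926098943672490; T_29,17=28×25117208862499312650+398629729895941637715=1101911578045922391915
r30: T_30,17=29×1101911578045922391915+16532187926098943672490=48487623689430693038025
Read c(30,17) = 48487623689430693038025.

48487623689430693038025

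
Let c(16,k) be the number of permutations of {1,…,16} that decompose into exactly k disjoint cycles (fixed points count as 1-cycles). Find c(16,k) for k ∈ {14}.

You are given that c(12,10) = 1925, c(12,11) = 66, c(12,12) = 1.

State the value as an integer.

row 13: T[13][11]=12·66+1925=2717  T[13][12]=12·1+66=78  T[13][13]=12·0+1=1
row 14: T[14][12]=13·78+2717=3731  T[14][13]=13·1+78=91  T[14][14]=13·0+1=1
row 15: T[15][13]=14·91+3731=5005  T[15][14]=14·1+91=105
row 16: T[16][14]=15·105+5005=6580
Read c(16,14) = 6580.

6580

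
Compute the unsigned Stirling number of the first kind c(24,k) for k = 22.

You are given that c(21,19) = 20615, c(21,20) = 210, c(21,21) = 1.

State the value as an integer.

row 22: T[22][20]=21·210+20615=25025  T[22][21]=21·1+210=231  T[22][22]=21·0+1=1
row 23: T[23][21]=22·231+25025=30107  T[23][22]=22·1+231=253
row 24: T[24][22]=23·253+30107=35926
Read c(24,22) = 35926.

35926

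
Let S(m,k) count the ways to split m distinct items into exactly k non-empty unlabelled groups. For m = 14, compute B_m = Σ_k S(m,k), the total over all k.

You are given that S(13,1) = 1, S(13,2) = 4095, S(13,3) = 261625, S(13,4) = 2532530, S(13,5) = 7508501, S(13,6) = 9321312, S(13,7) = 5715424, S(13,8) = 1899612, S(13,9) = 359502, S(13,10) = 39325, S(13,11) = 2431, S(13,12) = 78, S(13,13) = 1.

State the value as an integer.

190899322

[14] T[14,1]:1*1+0=1 · T[14,2]:2*4095+1=8191 · T[14,3]:3*261625+4095=788970 · T[14,4]:4*2532530+261625=10391745 · T[14,5]:5*7508501+2532530=40075035 · T[14,6]:6*9321312+7508501=63436373 · T[14,7]:7*5715424+9321312=49329280 · T[14,8]:8*1899612+5715424=20912320 · T[14,9]:9*359502+1899612=5135130 · T[14,10]:10*39325+359502=752752 · T[14,11]:11*2431+39325=66066 · T[14,12]:12*78+2431=3367 · T[14,13]:13*1+78=91 · T[14,14]:14*0+1=1
B_14 = ΣS(14,k) = 1+8191+788970+10391745+40075035+63436373+49329280+20912320+5135130+752752+66066+3367+91+1 = 190899322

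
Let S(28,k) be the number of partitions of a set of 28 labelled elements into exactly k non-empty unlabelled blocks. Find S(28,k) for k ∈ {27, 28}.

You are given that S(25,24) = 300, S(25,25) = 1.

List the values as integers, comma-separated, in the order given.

378, 1

i=26: T(26,25)=300+25·1=325 | T(26,26)=1+26·0=1
i=27: T(27,26)=325+26·1=351 | T(27,27)=1+27·0=1
i=28: T(28,27)=351+27·1=378 | T(28,28)=1+28·0=1
Read S(28,27) = 378, S(28,28) = 1.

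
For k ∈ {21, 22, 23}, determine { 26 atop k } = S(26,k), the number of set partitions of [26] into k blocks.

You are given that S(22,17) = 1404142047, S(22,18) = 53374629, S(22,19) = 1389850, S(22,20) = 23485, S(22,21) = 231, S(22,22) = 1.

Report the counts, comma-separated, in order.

[23] T[23,18]:18*53374629+1404142047=2364885369 · T[23,19]:19*1389850+53374629=79781779 · T[23,20]:20*23485+1389850=1859550 · T[23,21]:21*231+23485=28336 · T[23,22]:22*1+231=253 · T[23,23]:23*0+1=1
[24] T[24,19]:19*79781779+2364885369=3880739170 · T[24,20]:20*1859550+79781779=116972779 · T[24,21]:21*28336+1859550=2454606 · T[24,22]:22*253+28336=33902 · T[24,23]:23*1+253=276
[25] T[25,20]:20*116972779+3880739170=6220194750 · T[25,21]:21*2454606+116972779=168519505 · T[25,22]:22*33902+2454606=3200450 · T[25,23]:23*276+33902=40250
[26] T[26,21]:21*168519505+6220194750=9759104355 · T[26,22]:22*3200450+168519505=238929405 · T[26,23]:23*40250+3200450=4126200
Read S(26,21) = 9759104355, S(26,22) = 238929405, S(26,23) = 4126200.

9759104355, 238929405, 4126200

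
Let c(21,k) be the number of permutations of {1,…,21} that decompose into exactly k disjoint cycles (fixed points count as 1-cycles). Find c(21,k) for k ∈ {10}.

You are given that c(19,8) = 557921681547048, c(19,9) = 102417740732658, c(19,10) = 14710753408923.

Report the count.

[20] T[20,9]:19*102417740732658+557921681547048=2503858755467550 · T[20,10]:19*14710753408923+102417740732658=381922055502195
[21] T[21,10]:20*381922055502195+2503858755467550=10142299865511450
Read c(21,10) = 10142299865511450.

10142299865511450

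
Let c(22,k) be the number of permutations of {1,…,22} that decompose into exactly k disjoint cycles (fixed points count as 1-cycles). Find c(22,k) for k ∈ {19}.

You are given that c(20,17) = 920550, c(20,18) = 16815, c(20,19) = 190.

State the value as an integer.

row 21: T[21][18]=20·16815+920550=1256850  T[21][19]=20·190+16815=20615
row 22: T[22][19]=21·20615+1256850=1689765
Read c(22,19) = 1689765.

1689765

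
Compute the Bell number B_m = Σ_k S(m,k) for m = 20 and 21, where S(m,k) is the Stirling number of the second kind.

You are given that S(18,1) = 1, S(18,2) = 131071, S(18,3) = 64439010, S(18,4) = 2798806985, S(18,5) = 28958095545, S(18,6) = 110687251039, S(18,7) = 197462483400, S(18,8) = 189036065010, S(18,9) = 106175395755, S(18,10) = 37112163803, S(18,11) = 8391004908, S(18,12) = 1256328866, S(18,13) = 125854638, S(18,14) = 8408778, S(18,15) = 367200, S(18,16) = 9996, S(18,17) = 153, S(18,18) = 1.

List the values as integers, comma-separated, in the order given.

51724158235372, 474869816156751

[19] T[19,1]:1*1+0=1 · T[19,2]:2*131071+1=262143 · T[19,3]:3*64439010+131071=193448101 · T[19,4]:4*2798806985+64439010=11259666950 · T[19,5]:5*28958095545+2798806985=147589284710 · T[19,6]:6*110687251039+28958095545=693081601779 · T[19,7]:7*197462483400+110687251039=1492924634839 · T[19,8]:8*189036065010+197462483400=1709751003480 · T[19,9]:9*106175395755+189036065010=1144614626805 · T[19,10]:10*37112163803+106175395755=477297033785 · T[19,11]:11*8391004908+37112163803=129413217791 · T[19,12]:12*1256328866+8391004908=23466951300 · T[19,13]:13*125854638+1256328866=2892439160 · T[19,14]:14*8408778+125854638=243577530 · T[19,15]:15*367200+8408778=13916778 · T[19,16]:16*9996+367200=527136 · T[19,17]:17*153+9996=12597 · T[19,18]:18*1+153=171 · T[19,19]:19*0+1=1
[20] T[20,1]:1*1+0=1 · T[20,2]:2*262143+1=524287 · T[20,3]:3*193448101+262143=580606446 · T[20,4]:4*11259666950+193448101=45232115901 · T[20,5]:5*147589284710+11259666950=749206090500 · T[20,6]:6*693081601779+147589284710=4306078895384 · T[20,7]:7*1492924634839+693081601779=11143554045652 · T[20,8]:8*1709751003480+1492924634839=15170932662679 · T[20,9]:9*1144614626805+1709751003480=12011282644725 · T[20,10]:10*477297033785+1144614626805=5917584964655 · T[20,11]:11*129413217791+477297033785=1900842429486 · T[20,12]:12*23466951300+129413217791=411016633391 · T[20,13]:13*2892439160+23466951300=61068660380 · T[20,14]:14*243577530+2892439160=6302524580 · T[20,15]:15*13916778+243577530=452329200 · T[20,16]:16*527136+13916778=22350954 · T[20,17]:17*12597+527136=741285 · T[20,18]:18*171+12597=15675 · T[20,19]:19*1+171=190 · T[20,20]:20*0+1=1
[21] T[21,1]:1*1+0=1 · T[21,2]:2*524287+1=1048575 · T[21,3]:3*580606446+524287=1742343625 · T[21,4]:4*45232115901+580606446=181509070050 · T[21,5]:5*749206090500+45232115901=3791262568401 · T[21,6]:6*4306078895384+749206090500=26585679462804 · T[21,7]:7*11143554045652+4306078895384=82310957214948 · T[21,8]:8*15170932662679+11143554045652=132511015347084 · T[21,9]:9*12011282644725+15170932662679=123272476465204 · T[21,10]:10*5917584964655+12011282644725=71187132291275 · T[21,11]:11*1900842429486+5917584964655=26826851689001 · T[21,12]:12*411016633391+1900842429486=6833042030178 · T[21,13]:13*61068660380+411016633391=1204909218331 · T[21,14]:14*6302524580+61068660380=149304004500 · T[21,15]:15*452329200+6302524580=13087462580 · T[21,16]:16*22350954+452329200=809944464 · T[21,17]:17*741285+22350954=34952799 · T[21,18]:18*15675+741285=1023435 · T[21,19]:19*190+15675=19285 · T[21,20]:20*1+190=210 · T[21,21]:21*0+1=1
B_20 = ΣS(20,k) = 1+524287+580606446+45232115901+749206090500+4306078895384+11143554045652+15170932662679+12011282644725+5917584964655+1900842429486+411016633391+61068660380+6302524580+452329200+22350954+741285+15675+190+1 = 51724158235372
B_21 = ΣS(21,k) = 1+1048575+1742343625+181509070050+3791262568401+26585679462804+82310957214948+132511015347084+123272476465204+71187132291275+26826851689001+6833042030178+1204909218331+149304004500+13087462580+809944464+34952799+1023435+19285+210+1 = 474869816156751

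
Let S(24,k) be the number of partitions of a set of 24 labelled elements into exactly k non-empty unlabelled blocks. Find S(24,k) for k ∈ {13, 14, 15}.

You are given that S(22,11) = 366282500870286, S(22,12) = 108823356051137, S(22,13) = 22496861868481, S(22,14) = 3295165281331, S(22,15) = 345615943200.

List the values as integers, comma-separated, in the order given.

@23  (23,12):108823356051137·12+366282500870286→1672162773483930, (23,13):22496861868481·13+108823356051137→401282560341390, (23,14):3295165281331·14+22496861868481→68629175807115, (23,15):345615943200·15+3295165281331→8479404429331
@24  (24,13):401282560341390·13+1672162773483930→6888836057922000, (24,14):68629175807115·14+401282560341390→1362091021641000, (24,15):8479404429331·15+68629175807115→195820242247080
Read S(24,13) = 6888836057922000, S(24,14) = 1362091021641000, S(24,15) = 195820242247080.

6888836057922000, 1362091021641000, 195820242247080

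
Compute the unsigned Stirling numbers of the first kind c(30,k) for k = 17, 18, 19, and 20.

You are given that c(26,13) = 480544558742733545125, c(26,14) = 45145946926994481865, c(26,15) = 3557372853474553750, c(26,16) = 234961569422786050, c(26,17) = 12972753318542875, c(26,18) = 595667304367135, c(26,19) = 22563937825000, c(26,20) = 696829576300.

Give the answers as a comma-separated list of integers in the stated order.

i=27: T(27,14)=480544558742733545125+26·45145946926994481865=1654339178844590073615 | T(27,15)=45145946926994481865+26·3557372853474553750=137637641117332879365 | T(27,16)=3557372853474553750+26·234961569422786050=9666373658466991050 | T(27,17)=234961569422786050+26·12972753318542875=572253155704900800 | T(27,18)=12972753318542875+26·595667304367135=28460103232088385 | T(27,19)=595667304367135+26·22563937825000=1182329687817135 | T(27,20)=22563937825000+26·696829576300=40681506808800
i=28: T(28,15)=1654339178844590073615+27·137637641117332879365=5370555489012577816470 | T(28,16)=137637641117332879365+27·9666373658466991050=398629729895941637715 | T(28,17)=9666373658466991050+27·572253155704900800=25117208862499312650 | T(28,18)=572253155704900800+27·28460103232088385=1340675942971287195 | T(28,19)=28460103232088385+27·1182329687817135=60383004803151030 | T(28,20)=1182329687817135+27·40681506808800=2280730371654735
i=29: T(29,16)=5370555489012577816470+28·398629729895941637715=16532187926098943672490 | T(29,17)=398629729895941637715+28·25117208862499312650=1101911578045922391915 | T(29,18)=25117208862499312650+28·1340675942971287195=62656135265695354110 | T(29,19)=1340675942971287195+28·60383004803151030=3031400077459516035 | T(29,20)=60383004803151030+28·2280730371654735=124243455209483610
i=30: T(30,17)=16532187926098943672490+29·1101911578045922391915=48487623689430693038025 | T(30,18)=1101911578045922391915+29·62656135265695354110=2918939500751087661105 | T(30,19)=62656135265695354110+29·3031400077459516035=150566737512021319125 | T(30,20)=3031400077459516035+29·124243455209483610=6634460278534540725
Read c(30,17) = 48487623689430693038025, c(30,18) = 2918939500751087661105, c(30,19) = 150566737512021319125, c(30,20) = 6634460278534540725.

48487623689430693038025, 2918939500751087661105, 150566737512021319125, 6634460278534540725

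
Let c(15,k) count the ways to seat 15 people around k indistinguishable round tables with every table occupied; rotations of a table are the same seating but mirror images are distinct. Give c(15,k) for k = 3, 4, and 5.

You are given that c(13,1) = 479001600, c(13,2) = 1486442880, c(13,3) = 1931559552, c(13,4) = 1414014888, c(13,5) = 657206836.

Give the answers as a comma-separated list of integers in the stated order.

392156797824, 310989260400, 159721605680

r14: T_14,2=13×1486442880+479001600=19802759040; T_14,3=13×1931559552+1486442880=26596717056; T_14,4=13×1414014888+1931559552=20313753096; T_14,5=13×657206836+1414014888=9957703756
r15: T_15,3=14×26596717056+19802759040=392156797824; T_15,4=14×20313753096+26596717056=310989260400; T_15,5=14×9957703756+20313753096=159721605680
Read c(15,3) = 392156797824, c(15,4) = 310989260400, c(15,5) = 159721605680.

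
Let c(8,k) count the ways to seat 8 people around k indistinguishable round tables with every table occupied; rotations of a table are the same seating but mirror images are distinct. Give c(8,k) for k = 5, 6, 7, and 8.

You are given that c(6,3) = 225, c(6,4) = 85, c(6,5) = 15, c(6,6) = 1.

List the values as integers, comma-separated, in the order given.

1960, 322, 28, 1

@7  (7,4):85·6+225→735, (7,5):15·6+85→175, (7,6):1·6+15→21, (7,7):0·6+1→1
@8  (8,5):175·7+735→1960, (8,6):21·7+175→322, (8,7):1·7+21→28, (8,8):0·7+1→1
Read c(8,5) = 1960, c(8,6) = 322, c(8,7) = 28, c(8,8) = 1.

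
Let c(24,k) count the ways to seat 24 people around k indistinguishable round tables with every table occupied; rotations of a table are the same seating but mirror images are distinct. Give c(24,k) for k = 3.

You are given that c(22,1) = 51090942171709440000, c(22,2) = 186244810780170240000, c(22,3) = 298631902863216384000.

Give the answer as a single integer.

i=23: T(23,2)=51090942171709440000+22·186244810780170240000=4148476779335454720000 | T(23,3)=186244810780170240000+22·298631902863216384000=6756146673770930688000
i=24: T(24,3)=4148476779335454720000+23·6756146673770930688000=159539850276066860544000
Read c(24,3) = 159539850276066860544000.

159539850276066860544000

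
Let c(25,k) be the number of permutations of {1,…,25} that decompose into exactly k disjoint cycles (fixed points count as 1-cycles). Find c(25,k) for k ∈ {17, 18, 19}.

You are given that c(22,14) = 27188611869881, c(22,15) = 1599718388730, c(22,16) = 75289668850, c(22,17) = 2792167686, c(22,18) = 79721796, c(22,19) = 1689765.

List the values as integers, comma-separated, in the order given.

290886679867135, 12191224980000, 414908513800

i=23: T(23,15)=27188611869881+22·1599718388730=62382416421941 | T(23,16)=1599718388730+22·75289668850=3256091103430 | T(23,17)=75289668850+22·2792167686=136717357942 | T(23,18)=2792167686+22·79721796=4546047198 | T(23,19)=79721796+22·1689765=116896626
i=24: T(24,16)=62382416421941+23·3256091103430=137272511800831 | T(24,17)=3256091103430+23·136717357942=6400590336096 | T(24,18)=136717357942+23·4546047198=241276443496 | T(24,19)=4546047198+23·116896626=7234669596
i=25: T(25,17)=137272511800831+24·6400590336096=290886679867135 | T(25,18)=6400590336096+24·241276443496=12191224980000 | T(25,19)=241276443496+24·7234669596=414908513800
Read c(25,17) = 290886679867135, c(25,18) = 12191224980000, c(25,19) = 414908513800.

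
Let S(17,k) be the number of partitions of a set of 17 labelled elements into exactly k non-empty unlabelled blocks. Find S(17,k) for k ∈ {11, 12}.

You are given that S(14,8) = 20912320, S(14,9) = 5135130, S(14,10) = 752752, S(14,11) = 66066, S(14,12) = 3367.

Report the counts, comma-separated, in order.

512060978, 62022324

row 15: T[15][9]=9·5135130+20912320=67128490  T[15][10]=10·752752+5135130=12662650  T[15][11]=11·66066+752752=1479478  T[15][12]=12·3367+66066=106470
row 16: T[16][10]=10·12662650+67128490=193754990  T[16][11]=11·1479478+12662650=28936908  T[16][12]=12·106470+1479478=2757118
row 17: T[17][11]=11·28936908+193754990=512060978  T[17][12]=12·2757118+28936908=62022324
Read S(17,11) = 512060978, S(17,12) = 62022324.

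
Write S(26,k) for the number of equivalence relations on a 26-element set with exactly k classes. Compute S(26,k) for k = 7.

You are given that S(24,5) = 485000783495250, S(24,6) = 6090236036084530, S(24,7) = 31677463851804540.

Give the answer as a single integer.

r25: T_25,6=6×6090236036084530+485000783495250=37026417000002430; T_25,7=7×31677463851804540+6090236036084530=227832482998716310
r26: T_26,7=7×227832482998716310+37026417000002430=1631853797991016600
Read S(26,7) = 1631853797991016600.

1631853797991016600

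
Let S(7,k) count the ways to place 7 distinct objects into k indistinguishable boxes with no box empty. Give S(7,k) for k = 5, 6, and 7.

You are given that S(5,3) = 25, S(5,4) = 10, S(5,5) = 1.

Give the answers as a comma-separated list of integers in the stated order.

row 6: T[6][4]=4·10+25=65  T[6][5]=5·1+10=15  T[6][6]=6·0+1=1
row 7: T[7][5]=5·15+65=140  T[7][6]=6·1+15=21  T[7][7]=7·0+1=1
Read S(7,5) = 140, S(7,6) = 21, S(7,7) = 1.

140, 21, 1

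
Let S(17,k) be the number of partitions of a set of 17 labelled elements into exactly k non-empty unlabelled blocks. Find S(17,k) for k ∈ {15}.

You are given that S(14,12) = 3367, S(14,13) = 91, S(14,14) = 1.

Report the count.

7820

[15] T[15,13]:13*91+3367=4550 · T[15,14]:14*1+91=105 · T[15,15]:15*0+1=1
[16] T[16,14]:14*105+4550=6020 · T[16,15]:15*1+105=120
[17] T[17,15]:15*120+6020=7820
Read S(17,15) = 7820.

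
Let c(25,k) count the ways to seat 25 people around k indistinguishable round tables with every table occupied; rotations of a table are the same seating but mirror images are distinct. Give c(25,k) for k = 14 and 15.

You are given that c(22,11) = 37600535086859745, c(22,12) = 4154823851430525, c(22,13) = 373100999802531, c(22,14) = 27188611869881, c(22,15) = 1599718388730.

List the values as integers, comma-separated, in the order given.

r23: T_23,12=22×4154823851430525+37600535086859745=129006659818331295; T_23,13=22×373100999802531+4154823851430525=12363045847086207; T_23,14=22×27188611869881+373100999802531=971250460939913; T_23,15=22×1599718388730+27188611869881=62382416421941
r24: T_24,13=23×12363045847086207+129006659818331295=413356714301314056; T_24,14=23×971250460939913+12363045847086207=34701806448704206; T_24,15=23×62382416421941+971250460939913=2406046038644556
r25: T_25,14=24×34701806448704206+413356714301314056=1246200069070215000; T_25,15=24×2406046038644556+34701806448704206=92446911376173550
Read c(25,14) = 1246200069070215000, c(25,15) = 92446911376173550.

1246200069070215000, 92446911376173550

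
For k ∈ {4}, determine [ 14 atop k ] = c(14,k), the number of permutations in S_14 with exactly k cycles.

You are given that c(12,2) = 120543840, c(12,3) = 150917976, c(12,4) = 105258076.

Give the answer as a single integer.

20313753096

i=13: T(13,3)=120543840+12·150917976=1931559552 | T(13,4)=150917976+12·105258076=1414014888
i=14: T(14,4)=1931559552+13·1414014888=20313753096
Read c(14,4) = 20313753096.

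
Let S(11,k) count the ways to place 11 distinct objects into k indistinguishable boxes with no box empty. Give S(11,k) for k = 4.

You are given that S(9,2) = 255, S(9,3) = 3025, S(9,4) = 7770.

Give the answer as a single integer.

@10  (10,3):3025·3+255→9330, (10,4):7770·4+3025→34105
@11  (11,4):34105·4+9330→145750
Read S(11,4) = 145750.

145750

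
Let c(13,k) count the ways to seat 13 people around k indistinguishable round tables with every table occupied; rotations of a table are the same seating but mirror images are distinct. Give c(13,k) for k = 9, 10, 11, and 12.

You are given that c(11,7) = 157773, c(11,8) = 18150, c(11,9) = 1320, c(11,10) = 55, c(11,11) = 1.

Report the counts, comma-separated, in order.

749463, 55770, 2717, 78

i=12: T(12,8)=157773+11·18150=357423 | T(12,9)=18150+11·1320=32670 | T(12,10)=1320+11·55=1925 | T(12,11)=55+11·1=66 | T(12,12)=1+11·0=1
i=13: T(13,9)=357423+12·32670=749463 | T(13,10)=32670+12·1925=55770 | T(13,11)=1925+12·66=2717 | T(13,12)=66+12·1=78
Read c(13,9) = 749463, c(13,10) = 55770, c(13,11) = 2717, c(13,12) = 78.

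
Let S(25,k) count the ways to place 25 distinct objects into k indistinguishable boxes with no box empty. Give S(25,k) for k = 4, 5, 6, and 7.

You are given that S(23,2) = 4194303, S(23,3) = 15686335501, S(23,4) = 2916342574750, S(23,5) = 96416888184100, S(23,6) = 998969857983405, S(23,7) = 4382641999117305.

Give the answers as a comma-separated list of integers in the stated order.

@24  (24,3):15686335501·3+4194303→47063200806, (24,4):2916342574750·4+15686335501→11681056634501, (24,5):96416888184100·5+2916342574750→485000783495250, (24,6):998969857983405·6+96416888184100→6090236036084530, (24,7):4382641999117305·7+998969857983405→31677463851804540
@25  (25,4):11681056634501·4+47063200806→46771289738810, (25,5):485000783495250·5+11681056634501→2436684974110751, (25,6):6090236036084530·6+485000783495250→37026417000002430, (25,7):31677463851804540·7+6090236036084530→227832482998716310
Read S(25,4) = 46771289738810, S(25,5) = 2436684974110751, S(25,6) = 37026417000002430, S(25,7) = 227832482998716310.

46771289738810, 2436684974110751, 37026417000002430, 227832482998716310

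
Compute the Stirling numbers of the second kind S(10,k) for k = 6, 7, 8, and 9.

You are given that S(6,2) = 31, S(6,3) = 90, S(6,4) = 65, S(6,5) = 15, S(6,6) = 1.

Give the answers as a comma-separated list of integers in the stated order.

r7: T_7,3=3×90+31=301; T_7,4=4×65+90=350; T_7,5=5×15+65=140; T_7,6=6×1+15=21; T_7,7=7×0+1=1
r8: T_8,4=4×350+301=1701; T_8,5=5×140+350=1050; T_8,6=6×21+140=266; T_8,7=7×1+21=28; T_8,8=8×0+1=1
r9: T_9,5=5×1050+1701=6951; T_9,6=6×266+1050=2646; T_9,7=7×28+266=462; T_9,8=8×1+28=36; T_9,9=9×0+1=1
r10: T_10,6=6×2646+6951=22827; T_10,7=7×462+2646=5880; T_10,8=8×36+462=750; T_10,9=9×1+36=45
Read S(10,6) = 22827, S(10,7) = 5880, S(10,8) = 750, S(10,9) = 45.

22827, 5880, 750, 45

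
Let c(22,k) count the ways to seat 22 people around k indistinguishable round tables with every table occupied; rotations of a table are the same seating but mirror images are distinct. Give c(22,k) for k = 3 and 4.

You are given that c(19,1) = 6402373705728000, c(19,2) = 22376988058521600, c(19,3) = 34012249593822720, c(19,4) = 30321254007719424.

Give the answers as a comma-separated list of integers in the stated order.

r20: T_20,1=19×6402373705728000+0=121645100408832000; T_20,2=19×22376988058521600+6402373705728000=431565146817638400; T_20,3=19×34012249593822720+22376988058521600=668609730341153280; T_20,4=19×30321254007719424+34012249593822720=610116075740491776
r21: T_21,2=20×431565146817638400+121645100408832000=8752948036761600000; T_21,3=20×668609730341153280+431565146817638400=13803759753640704000; T_21,4=20×610116075740491776+668609730341153280=12870931245150988800
r22: T_22,3=21×13803759753640704000+8752948036761600000=298631902863216384000; T_22,4=21×12870931245150988800+13803759753640704000=284093315901811468800
Read c(22,3) = 298631902863216384000, c(22,4) = 284093315901811468800.

298631902863216384000, 284093315901811468800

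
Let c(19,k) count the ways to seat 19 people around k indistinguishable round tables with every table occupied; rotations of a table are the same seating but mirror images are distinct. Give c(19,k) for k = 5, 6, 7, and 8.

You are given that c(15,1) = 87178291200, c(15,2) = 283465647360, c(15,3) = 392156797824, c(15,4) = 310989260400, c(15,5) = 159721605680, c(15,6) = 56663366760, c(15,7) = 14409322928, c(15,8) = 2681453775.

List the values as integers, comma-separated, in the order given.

17950712280921504, 7551527592063024, 2353125040549984, 557921681547048

i=16: T(16,2)=87178291200+15·283465647360=4339163001600 | T(16,3)=283465647360+15·392156797824=6165817614720 | T(16,4)=392156797824+15·310989260400=5056995703824 | T(16,5)=310989260400+15·159721605680=2706813345600 | T(16,6)=159721605680+15·56663366760=1009672107080 | T(16,7)=56663366760+15·14409322928=272803210680 | T(16,8)=14409322928+15·2681453775=54631129553
i=17: T(17,3)=4339163001600+16·6165817614720=102992244837120 | T(17,4)=6165817614720+16·5056995703824=87077748875904 | T(17,5)=5056995703824+16·2706813345600=48366009233424 | T(17,6)=2706813345600+16·1009672107080=18861567058880 | T(17,7)=1009672107080+16·272803210680=5374523477960 | T(17,8)=272803210680+16·54631129553=1146901283528
i=18: T(18,4)=102992244837120+17·87077748875904=1583313975727488 | T(18,5)=87077748875904+17·48366009233424=909299905844112 | T(18,6)=48366009233424+17·18861567058880=369012649234384 | T(18,7)=18861567058880+17·5374523477960=110228466184200 | T(18,8)=5374523477960+17·1146901283528=24871845297936
i=19: T(19,5)=1583313975727488+18·909299905844112=17950712280921504 | T(19,6)=909299905844112+18·369012649234384=7551527592063024 | T(19,7)=369012649234384+18·110228466184200=2353125040549984 | T(19,8)=110228466184200+18·24871845297936=557921681547048
Read c(19,5) = 17950712280921504, c(19,6) = 7551527592063024, c(19,7) = 2353125040549984, c(19,8) = 557921681547048.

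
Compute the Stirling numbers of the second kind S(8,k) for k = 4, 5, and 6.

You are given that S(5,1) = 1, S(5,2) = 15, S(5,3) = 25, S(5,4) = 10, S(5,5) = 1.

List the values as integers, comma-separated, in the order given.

row 6: T[6][2]=2·15+1=31  T[6][3]=3·25+15=90  T[6][4]=4·10+25=65  T[6][5]=5·1+10=15  T[6][6]=6·0+1=1
row 7: T[7][3]=3·90+31=301  T[7][4]=4·65+90=350  T[7][5]=5·15+65=140  T[7][6]=6·1+15=21
row 8: T[8][4]=4·350+301=1701  T[8][5]=5·140+350=1050  T[8][6]=6·21+140=266
Read S(8,4) = 1701, S(8,5) = 1050, S(8,6) = 266.

1701, 1050, 266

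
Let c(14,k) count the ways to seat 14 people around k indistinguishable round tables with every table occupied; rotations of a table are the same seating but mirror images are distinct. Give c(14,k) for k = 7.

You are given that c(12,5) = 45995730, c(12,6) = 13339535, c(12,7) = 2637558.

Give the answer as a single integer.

790943153

i=13: T(13,6)=45995730+12·13339535=206070150 | T(13,7)=13339535+12·2637558=44990231
i=14: T(14,7)=206070150+13·44990231=790943153
Read c(14,7) = 790943153.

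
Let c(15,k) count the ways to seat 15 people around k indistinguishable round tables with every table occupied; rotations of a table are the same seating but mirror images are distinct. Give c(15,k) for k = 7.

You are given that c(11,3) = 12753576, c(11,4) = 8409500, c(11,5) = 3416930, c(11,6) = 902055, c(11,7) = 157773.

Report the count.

14409322928

r12: T_12,4=11×8409500+12753576=105258076; T_12,5=11×3416930+8409500=45995730; T_12,6=11×902055+3416930=13339535; T_12,7=11×157773+902055=2637558
r13: T_13,5=12×45995730+105258076=657206836; T_13,6=12×13339535+45995730=206070150; T_13,7=12×2637558+13339535=44990231
r14: T_14,6=13×206070150+657206836=3336118786; T_14,7=13×44990231+206070150=790943153
r15: T_15,7=14×790943153+3336118786=14409322928
Read c(15,7) = 14409322928.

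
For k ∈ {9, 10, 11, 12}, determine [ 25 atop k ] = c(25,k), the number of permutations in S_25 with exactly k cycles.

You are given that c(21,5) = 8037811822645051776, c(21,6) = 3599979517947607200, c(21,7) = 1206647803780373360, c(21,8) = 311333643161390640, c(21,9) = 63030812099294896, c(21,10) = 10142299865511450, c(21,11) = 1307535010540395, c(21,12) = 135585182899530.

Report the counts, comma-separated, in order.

34218695959407148992880, 6508376179668146850000, 1014945527825214637300, 130770928736755873500

r22: T_22,6=21×3599979517947607200+8037811822645051776=83637381699544802976; T_22,7=21×1206647803780373360+3599979517947607200=28939583397335447760; T_22,8=21×311333643161390640+1206647803780373360=7744654310169576800; T_22,9=21×63030812099294896+311333643161390640=1634980697246583456; T_22,10=21×10142299865511450+63030812099294896=276019109275035346; T_22,11=21×1307535010540395+10142299865511450=37600535086859745; T_22,12=21×135585182899530+1307535010540395=4154823851430525
r23: T_23,7=22×28939583397335447760+83637381699544802976=720308216440924653696; T_23,8=22×7744654310169576800+28939583397335447760=199321978221066137360; T_23,9=22×1634980697246583456+7744654310169576800=43714229649594412832; T_23,10=22×276019109275035346+1634980697246583456=7707401101297361068; T_23,11=22×37600535086859745+276019109275035346=1103230881185949736; T_23,12=22×4154823851430525+37600535086859745=129006659818331295
r24: T_24,8=23×199321978221066137360+720308216440924653696=5304713715525445812976; T_24,9=23×43714229649594412832+199321978221066137360=1204749260161737632496; T_24,10=23×7707401101297361068+43714229649594412832=220984454979433717396; T_24,11=23×1103230881185949736+7707401101297361068=33081711368574204996; T_24,12=23×129006659818331295+1103230881185949736=4070384057007569521
r25: T_25,9=24×1204749260161737632496+5304713715525445812976=34218695959407148992880; T_25,10=24×220984454979433717396+1204749260161737632496=6508376179668146850000; T_25,11=24×33081711368574204996+220984454979433717396=1014945527825214637300; T_25,12=24×4070384057007569521+33081711368574204996=130770928736755873500
Read c(25,9) = 34218695959407148992880, c(25,10) = 6508376179668146850000, c(25,11) = 1014945527825214637300, c(25,12) = 130770928736755873500.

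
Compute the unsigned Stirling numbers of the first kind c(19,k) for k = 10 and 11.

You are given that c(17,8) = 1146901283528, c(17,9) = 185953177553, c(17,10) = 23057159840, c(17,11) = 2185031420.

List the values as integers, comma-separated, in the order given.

[18] T[18,9]:17*185953177553+1146901283528=4308105301929 · T[18,10]:17*23057159840+185953177553=577924894833 · T[18,11]:17*2185031420+23057159840=60202693980
[19] T[19,10]:18*577924894833+4308105301929=14710753408923 · T[19,11]:18*60202693980+577924894833=1661573386473
Read c(19,10) = 14710753408923, c(19,11) = 1661573386473.

14710753408923, 1661573386473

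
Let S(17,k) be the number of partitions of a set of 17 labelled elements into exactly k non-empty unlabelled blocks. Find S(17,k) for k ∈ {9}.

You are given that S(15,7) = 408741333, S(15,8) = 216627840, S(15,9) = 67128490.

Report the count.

[16] T[16,8]:8*216627840+408741333=2141764053 · T[16,9]:9*67128490+216627840=820784250
[17] T[17,9]:9*820784250+2141764053=9528822303
Read S(17,9) = 9528822303.

9528822303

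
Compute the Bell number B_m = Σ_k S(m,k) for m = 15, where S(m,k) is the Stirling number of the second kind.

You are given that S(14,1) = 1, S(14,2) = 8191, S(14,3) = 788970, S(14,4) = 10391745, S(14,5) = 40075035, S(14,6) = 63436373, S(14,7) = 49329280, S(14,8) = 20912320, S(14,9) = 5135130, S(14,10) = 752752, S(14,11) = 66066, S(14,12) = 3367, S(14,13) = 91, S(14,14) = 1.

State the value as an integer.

1382958545

i=15: T(15,1)=0+1·1=1 | T(15,2)=1+2·8191=16383 | T(15,3)=8191+3·788970=2375101 | T(15,4)=788970+4·10391745=42355950 | T(15,5)=10391745+5·40075035=210766920 | T(15,6)=40075035+6·63436373=420693273 | T(15,7)=63436373+7·49329280=408741333 | T(15,8)=49329280+8·20912320=216627840 | T(15,9)=20912320+9·5135130=67128490 | T(15,10)=5135130+10·752752=12662650 | T(15,11)=752752+11·66066=1479478 | T(15,12)=66066+12·3367=106470 | T(15,13)=3367+13·91=4550 | T(15,14)=91+14·1=105 | T(15,15)=1+15·0=1
B_15 = ΣS(15,k) = 1+16383+2375101+42355950+210766920+420693273+408741333+216627840+67128490+12662650+1479478+106470+4550+105+1 = 1382958545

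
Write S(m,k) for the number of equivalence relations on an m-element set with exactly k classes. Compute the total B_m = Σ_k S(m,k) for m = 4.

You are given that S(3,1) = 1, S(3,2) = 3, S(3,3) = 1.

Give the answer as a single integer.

i=4: T(4,1)=0+1·1=1 | T(4,2)=1+2·3=7 | T(4,3)=3+3·1=6 | T(4,4)=1+4·0=1
B_4 = ΣS(4,k) = 1+7+6+1 = 15

15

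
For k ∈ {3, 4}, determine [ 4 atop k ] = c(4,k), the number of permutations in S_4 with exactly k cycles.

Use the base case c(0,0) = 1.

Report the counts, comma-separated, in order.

6, 1

r1: T_1,1=0×0+1=1
r2: T_2,1=1×1+0=1; T_2,2=1×0+1=1
r3: T_3,2=2×1+1=3; T_3,3=2×0+1=1
r4: T_4,3=3×1+3=6; T_4,4=3×0+1=1
Read c(4,3) = 6, c(4,4) = 1.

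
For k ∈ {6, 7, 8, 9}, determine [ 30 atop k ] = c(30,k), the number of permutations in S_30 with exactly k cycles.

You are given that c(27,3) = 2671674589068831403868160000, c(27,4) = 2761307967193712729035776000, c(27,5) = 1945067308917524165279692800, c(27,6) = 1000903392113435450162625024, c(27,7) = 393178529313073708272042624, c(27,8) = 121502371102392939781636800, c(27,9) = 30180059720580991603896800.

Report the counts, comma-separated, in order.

i=28: T(28,4)=2671674589068831403868160000+27·2761307967193712729035776000=77226989703299075087834112000 | T(28,5)=2761307967193712729035776000+27·1945067308917524165279692800=55278125307966865191587481600 | T(28,6)=1945067308917524165279692800+27·1000903392113435450162625024=28969458895980281319670568448 | T(28,7)=1000903392113435450162625024+27·393178529313073708272042624=11616723683566425573507775872 | T(28,8)=393178529313073708272042624+27·121502371102392939781636800=3673742549077683082376236224 | T(28,9)=121502371102392939781636800+27·30180059720580991603896800=936363983558079713086850400
i=29: T(29,5)=77226989703299075087834112000+28·55278125307966865191587481600=1625014498326371300452283596800 | T(29,6)=55278125307966865191587481600+28·28969458895980281319670568448=866422974395414742142363398144 | T(29,7)=28969458895980281319670568448+28·11616723683566425573507775872=354237722035840197377888292864 | T(29,8)=11616723683566425573507775872+28·3673742549077683082376236224=114481515057741551880042390144 | T(29,9)=3673742549077683082376236224+28·936363983558079713086850400=29891934088703915048808047424
i=30: T(30,6)=1625014498326371300452283596800+29·866422974395414742142363398144=26751280755793398822580822142976 | T(30,7)=866422974395414742142363398144+29·354237722035840197377888292864=11139316913434780466101123891200 | T(30,8)=354237722035840197377888292864+29·114481515057741551880042390144=3674201658710345201899117607040 | T(30,9)=114481515057741551880042390144+29·29891934088703915048808047424=981347603630155088295475765440
Read c(30,6) = 26751280755793398822580822142976, c(30,7) = 11139316913434780466101123891200, c(30,8) = 3674201658710345201899117607040, c(30,9) = 981347603630155088295475765440.

26751280755793398822580822142976, 11139316913434780466101123891200, 3674201658710345201899117607040, 981347603630155088295475765440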